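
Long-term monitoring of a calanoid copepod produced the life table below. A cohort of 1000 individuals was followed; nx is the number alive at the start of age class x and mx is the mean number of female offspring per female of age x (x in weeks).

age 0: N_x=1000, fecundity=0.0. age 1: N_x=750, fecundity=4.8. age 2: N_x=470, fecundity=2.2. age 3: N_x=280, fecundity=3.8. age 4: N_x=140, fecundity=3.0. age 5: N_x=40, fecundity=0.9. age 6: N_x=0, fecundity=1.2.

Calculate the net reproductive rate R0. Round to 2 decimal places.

6.15

lx = nx/n0 = nx/1000: 1, 0.75, 0.47, 0.28, 0.14, 0.04, 0
lx·mx by age: 0, 3.6, 1.034, 1.064, 0.42, 0.036, 0
R0 = Σ lx·mx = 6.154 → 6.15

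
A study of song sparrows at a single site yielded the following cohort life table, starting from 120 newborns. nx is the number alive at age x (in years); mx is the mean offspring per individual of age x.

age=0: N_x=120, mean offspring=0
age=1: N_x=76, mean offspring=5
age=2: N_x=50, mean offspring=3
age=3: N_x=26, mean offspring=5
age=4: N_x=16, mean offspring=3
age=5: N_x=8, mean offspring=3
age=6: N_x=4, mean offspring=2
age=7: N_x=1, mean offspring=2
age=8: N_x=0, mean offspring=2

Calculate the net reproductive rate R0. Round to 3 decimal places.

6.183

lx = nx/n0 = nx/120: 1, 0.63333…, 0.41667…, 0.21667…, 0.13333…, 0.06667…, 0.03333…, 0.00833…, 0
lx·mx by age: 0, 3.166667…, 1.25…, 1.083333…, 0.4…, 0.2…, 0.066667…, 0.016667…, 0
R0 = Σ lx·mx = 6.183333… → 6.183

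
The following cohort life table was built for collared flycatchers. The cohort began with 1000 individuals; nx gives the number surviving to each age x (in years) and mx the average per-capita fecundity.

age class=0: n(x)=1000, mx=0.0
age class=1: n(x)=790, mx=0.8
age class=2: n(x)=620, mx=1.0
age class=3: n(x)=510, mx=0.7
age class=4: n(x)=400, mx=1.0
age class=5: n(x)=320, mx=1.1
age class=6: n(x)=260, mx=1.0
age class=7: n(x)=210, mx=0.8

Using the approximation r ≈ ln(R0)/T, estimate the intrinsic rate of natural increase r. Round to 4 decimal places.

0.3165

lx = nx/n0 = nx/1000: 1, 0.79, 0.62, 0.51, 0.4, 0.32, 0.26, 0.21
R0 = Σ lx·mx = 0 + 0.632 + 0.62 + 0.357 + 0.4 + 0.352 + 0.26 + 0.168 = 2.789
Σ x·lx·mx = 9.039; T = 9.039/2.789 = 3.24095…
r ≈ ln(R0)/T = ln(2.789)/3.24095… = 0.316476… → 0.3165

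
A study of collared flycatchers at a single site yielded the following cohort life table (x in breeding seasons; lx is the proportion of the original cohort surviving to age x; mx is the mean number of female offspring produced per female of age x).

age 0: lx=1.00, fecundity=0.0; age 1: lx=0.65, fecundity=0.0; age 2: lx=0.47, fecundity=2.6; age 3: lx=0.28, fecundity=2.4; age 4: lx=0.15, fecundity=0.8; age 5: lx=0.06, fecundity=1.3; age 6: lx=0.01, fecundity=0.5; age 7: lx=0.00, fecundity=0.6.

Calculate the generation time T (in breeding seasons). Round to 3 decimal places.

lx·mx: 0, 0, 1.222, 0.672, 0.12, 0.078, 0.005, 0 → R0 = 2.097
x·lx·mx: 0, 0, 2.444, 2.016, 0.48, 0.39, 0.03, 0 → Σ = 5.36
T = 5.36 / 2.097 = 2.556032… → 2.556

2.556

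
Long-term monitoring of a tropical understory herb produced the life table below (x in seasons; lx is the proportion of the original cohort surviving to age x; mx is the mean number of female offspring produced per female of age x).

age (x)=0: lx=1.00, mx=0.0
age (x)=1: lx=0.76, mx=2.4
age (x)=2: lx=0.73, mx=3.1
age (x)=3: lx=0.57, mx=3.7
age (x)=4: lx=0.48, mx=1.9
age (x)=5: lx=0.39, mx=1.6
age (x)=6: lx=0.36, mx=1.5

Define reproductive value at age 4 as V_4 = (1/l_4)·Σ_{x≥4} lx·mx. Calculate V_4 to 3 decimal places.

lx·mx for x ≥ 4: 0.912, 0.624, 0.54 → sum = 2.076
V_4 = 2.076 / l_4 = 2.076 / 0.48 = 4.325 → 4.325

4.325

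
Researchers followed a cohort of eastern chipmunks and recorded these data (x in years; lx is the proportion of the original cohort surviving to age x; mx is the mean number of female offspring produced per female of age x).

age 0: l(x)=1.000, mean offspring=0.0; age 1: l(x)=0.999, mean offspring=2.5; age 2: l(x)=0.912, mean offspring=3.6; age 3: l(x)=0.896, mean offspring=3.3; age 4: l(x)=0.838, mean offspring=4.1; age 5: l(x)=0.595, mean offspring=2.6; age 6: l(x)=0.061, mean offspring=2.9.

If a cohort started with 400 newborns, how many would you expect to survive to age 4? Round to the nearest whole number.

335

Expected survivors = N0 · l_4 = 400 × 0.838 = 335.2 → 335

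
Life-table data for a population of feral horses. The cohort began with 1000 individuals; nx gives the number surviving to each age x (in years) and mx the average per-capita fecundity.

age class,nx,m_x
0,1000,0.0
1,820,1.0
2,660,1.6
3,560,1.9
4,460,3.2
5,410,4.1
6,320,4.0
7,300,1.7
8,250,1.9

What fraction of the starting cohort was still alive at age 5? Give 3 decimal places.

0.410

l_5 = n_5/n_0 = 410/1000 = 0.41 → 0.410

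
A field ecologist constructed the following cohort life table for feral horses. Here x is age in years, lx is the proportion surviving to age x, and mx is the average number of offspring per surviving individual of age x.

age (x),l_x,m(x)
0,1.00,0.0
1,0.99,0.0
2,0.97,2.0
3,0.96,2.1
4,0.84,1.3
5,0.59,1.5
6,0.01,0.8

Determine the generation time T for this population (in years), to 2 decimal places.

lx·mx: 0, 0, 1.94, 2.016, 1.092, 0.885, 0.008 → R0 = 5.941
x·lx·mx: 0, 0, 3.88, 6.048, 4.368, 4.425, 0.048 → Σ = 18.769
T = 18.769 / 5.941 = 3.159232… → 3.16

3.16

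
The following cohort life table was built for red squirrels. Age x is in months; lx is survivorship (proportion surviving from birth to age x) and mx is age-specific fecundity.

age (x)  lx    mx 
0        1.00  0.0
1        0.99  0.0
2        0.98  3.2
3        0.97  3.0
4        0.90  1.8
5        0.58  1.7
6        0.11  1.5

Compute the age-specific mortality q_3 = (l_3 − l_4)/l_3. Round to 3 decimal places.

0.072

q_3 = (l_3 − l_4) / l_3 = (0.97 − 0.9) / 0.97
     = 0.07 / 0.97 = 0.072165… → 0.072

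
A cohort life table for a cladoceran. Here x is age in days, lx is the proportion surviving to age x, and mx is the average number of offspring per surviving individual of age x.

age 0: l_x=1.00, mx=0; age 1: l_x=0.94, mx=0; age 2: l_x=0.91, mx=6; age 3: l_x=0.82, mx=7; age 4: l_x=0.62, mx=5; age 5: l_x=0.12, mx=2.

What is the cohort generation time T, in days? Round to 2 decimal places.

2.87

lx·mx: 0, 0, 5.46, 5.74, 3.1, 0.24 → R0 = 14.54
x·lx·mx: 0, 0, 10.92, 17.22, 12.4, 1.2 → Σ = 41.74
T = 41.74 / 14.54 = 2.870702… → 2.87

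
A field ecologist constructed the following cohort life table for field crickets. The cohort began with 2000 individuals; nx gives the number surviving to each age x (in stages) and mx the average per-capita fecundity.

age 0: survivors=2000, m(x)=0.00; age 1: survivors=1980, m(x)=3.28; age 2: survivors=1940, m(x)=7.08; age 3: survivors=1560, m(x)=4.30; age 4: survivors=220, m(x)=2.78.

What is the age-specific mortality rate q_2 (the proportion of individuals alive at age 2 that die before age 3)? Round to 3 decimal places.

0.196

lx = nx/n0 = nx/2000: 1, 0.99, 0.97, 0.78, 0.11
q_2 = (l_2 − l_3) / l_2 = (0.97 − 0.78) / 0.97
     = 0.19 / 0.97 = 0.195876… → 0.196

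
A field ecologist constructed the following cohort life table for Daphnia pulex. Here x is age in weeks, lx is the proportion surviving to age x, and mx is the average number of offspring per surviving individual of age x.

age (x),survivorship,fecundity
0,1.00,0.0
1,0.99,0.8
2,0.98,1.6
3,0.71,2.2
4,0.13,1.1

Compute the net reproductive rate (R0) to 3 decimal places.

lx·mx by age: 0, 0.792, 1.568, 1.562, 0.143
R0 = Σ lx·mx = 4.065 → 4.065

4.065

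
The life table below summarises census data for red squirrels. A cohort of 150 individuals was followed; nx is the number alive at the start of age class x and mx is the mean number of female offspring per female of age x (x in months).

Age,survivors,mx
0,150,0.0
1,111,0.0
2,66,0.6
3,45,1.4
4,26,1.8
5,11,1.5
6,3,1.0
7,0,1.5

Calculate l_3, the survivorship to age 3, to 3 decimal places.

l_3 = n_3/n_0 = 45/150 = 0.3 → 0.300

0.300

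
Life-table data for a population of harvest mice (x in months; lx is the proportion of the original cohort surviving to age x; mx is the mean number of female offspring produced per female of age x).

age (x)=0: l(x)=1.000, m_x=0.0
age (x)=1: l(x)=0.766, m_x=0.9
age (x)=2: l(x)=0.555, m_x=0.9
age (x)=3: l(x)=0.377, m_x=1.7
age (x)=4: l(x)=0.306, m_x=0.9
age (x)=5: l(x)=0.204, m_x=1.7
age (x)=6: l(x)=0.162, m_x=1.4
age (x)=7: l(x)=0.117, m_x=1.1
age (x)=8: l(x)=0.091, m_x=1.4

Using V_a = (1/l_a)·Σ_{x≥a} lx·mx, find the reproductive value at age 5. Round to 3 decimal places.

4.067

lx·mx for x ≥ 5: 0.3468, 0.2268, 0.1287, 0.1274 → sum = 0.8297
V_5 = 0.8297 / l_5 = 0.8297 / 0.204 = 4.067157… → 4.067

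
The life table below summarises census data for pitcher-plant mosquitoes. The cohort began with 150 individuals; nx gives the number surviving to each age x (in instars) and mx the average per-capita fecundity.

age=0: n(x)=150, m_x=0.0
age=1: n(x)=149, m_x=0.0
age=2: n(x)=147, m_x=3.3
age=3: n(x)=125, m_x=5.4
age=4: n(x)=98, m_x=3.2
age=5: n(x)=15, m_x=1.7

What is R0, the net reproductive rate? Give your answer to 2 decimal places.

lx = nx/n0 = nx/150: 1, 0.99333…, 0.98, 0.83333…, 0.65333…, 0.1
lx·mx by age: 0, 0, 3.234, 4.5…, 2.090667…, 0.17
R0 = Σ lx·mx = 9.994667… → 9.99

9.99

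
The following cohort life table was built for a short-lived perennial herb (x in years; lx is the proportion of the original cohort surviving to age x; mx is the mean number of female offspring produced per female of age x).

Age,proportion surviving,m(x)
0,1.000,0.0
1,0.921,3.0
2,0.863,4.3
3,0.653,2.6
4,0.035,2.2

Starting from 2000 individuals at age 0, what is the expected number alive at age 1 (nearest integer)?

1842

Expected survivors = N0 · l_1 = 2000 × 0.921 = 1842 → 1842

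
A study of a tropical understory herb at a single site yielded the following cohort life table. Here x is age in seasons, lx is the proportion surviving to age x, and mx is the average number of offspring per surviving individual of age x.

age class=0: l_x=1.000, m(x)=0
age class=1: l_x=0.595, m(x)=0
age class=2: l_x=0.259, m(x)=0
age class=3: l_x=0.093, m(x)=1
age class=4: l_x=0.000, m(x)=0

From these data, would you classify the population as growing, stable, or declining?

declining

R0 = Σ lx·mx = 0 + 0 + 0 + 0.093 + 0 = 0.093
R0 < 1, so the population is declining.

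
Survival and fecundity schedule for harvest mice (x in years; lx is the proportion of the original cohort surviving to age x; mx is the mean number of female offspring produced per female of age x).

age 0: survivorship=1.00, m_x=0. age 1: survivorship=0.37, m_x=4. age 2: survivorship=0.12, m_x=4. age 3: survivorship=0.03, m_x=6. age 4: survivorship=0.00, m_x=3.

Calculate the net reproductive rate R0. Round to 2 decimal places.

lx·mx by age: 0, 1.48, 0.48, 0.18, 0
R0 = Σ lx·mx = 2.14 → 2.14

2.14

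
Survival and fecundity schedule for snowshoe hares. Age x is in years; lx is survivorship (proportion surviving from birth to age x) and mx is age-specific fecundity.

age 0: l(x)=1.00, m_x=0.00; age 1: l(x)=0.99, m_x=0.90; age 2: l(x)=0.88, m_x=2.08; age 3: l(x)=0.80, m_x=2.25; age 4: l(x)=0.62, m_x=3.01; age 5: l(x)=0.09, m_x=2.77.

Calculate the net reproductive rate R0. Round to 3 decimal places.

lx·mx by age: 0, 0.891, 1.8304, 1.8, 1.8662, 0.2493
R0 = Σ lx·mx = 6.6369 → 6.637

6.637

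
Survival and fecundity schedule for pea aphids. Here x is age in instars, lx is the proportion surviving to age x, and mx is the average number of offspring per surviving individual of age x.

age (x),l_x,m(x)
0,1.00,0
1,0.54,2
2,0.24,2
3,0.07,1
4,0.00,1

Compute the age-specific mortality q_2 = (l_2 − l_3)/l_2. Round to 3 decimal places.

q_2 = (l_2 − l_3) / l_2 = (0.24 − 0.07) / 0.24
     = 0.17 / 0.24 = 0.708333… → 0.708

0.708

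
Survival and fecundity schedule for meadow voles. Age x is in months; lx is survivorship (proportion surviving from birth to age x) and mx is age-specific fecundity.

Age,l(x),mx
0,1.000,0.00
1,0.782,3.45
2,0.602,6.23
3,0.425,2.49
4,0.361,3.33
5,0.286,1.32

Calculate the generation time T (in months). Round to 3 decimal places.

lx·mx: 0, 2.6979, 3.75046, 1.05825, 1.20213, 0.37752 → R0 = 9.08626
x·lx·mx: 0, 2.6979, 7.50092, 3.17475, 4.80852, 1.8876 → Σ = 20.06969
T = 20.06969 / 9.08626 = 2.208795… → 2.209

2.209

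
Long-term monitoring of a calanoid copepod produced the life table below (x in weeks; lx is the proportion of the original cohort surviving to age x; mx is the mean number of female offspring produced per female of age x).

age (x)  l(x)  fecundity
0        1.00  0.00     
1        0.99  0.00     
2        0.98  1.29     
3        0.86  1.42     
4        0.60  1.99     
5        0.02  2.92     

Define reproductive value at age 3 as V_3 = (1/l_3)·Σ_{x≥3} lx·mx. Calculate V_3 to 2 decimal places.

2.88

lx·mx for x ≥ 3: 1.2212, 1.194, 0.0584 → sum = 2.4736
V_3 = 2.4736 / l_3 = 2.4736 / 0.86 = 2.876279… → 2.88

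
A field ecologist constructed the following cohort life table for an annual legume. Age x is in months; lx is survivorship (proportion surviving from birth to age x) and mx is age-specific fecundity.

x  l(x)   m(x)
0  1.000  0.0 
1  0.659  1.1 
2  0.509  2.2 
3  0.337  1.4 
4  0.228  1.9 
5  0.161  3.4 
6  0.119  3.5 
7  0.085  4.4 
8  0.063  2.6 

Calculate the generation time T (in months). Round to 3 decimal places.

lx·mx: 0, 0.7249, 1.1198, 0.4718, 0.4332, 0.5474, 0.4165, 0.374, 0.1638 → R0 = 4.2514
x·lx·mx: 0, 0.7249, 2.2396, 1.4154, 1.7328, 2.737, 2.499, 2.618, 1.3104 → Σ = 15.2771
T = 15.2771 / 4.2514 = 3.593428… → 3.593

3.593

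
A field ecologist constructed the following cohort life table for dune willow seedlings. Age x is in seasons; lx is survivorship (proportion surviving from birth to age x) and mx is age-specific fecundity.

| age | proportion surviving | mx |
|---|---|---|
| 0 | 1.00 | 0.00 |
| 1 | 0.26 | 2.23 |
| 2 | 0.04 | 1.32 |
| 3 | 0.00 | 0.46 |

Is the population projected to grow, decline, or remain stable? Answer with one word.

declining

R0 = Σ lx·mx = 0 + 0.5798 + 0.0528 + 0 = 0.6326
R0 < 1, so the population is declining.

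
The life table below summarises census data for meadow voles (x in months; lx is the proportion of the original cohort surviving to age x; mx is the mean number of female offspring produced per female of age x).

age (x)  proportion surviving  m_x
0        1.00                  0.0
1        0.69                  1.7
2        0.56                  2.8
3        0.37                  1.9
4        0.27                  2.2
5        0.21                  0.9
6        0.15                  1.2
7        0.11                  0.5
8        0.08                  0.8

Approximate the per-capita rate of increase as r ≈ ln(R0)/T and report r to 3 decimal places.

R0 = Σ lx·mx = 0 + 1.173 + 1.568 + 0.703 + 0.594 + 0.189 + 0.18 + 0.055 + 0.064 = 4.526
Σ x·lx·mx = 11.716; T = 11.716/4.526 = 2.5886…
r ≈ ln(R0)/T = ln(4.526)/2.5886… = 0.58326… → 0.583

0.583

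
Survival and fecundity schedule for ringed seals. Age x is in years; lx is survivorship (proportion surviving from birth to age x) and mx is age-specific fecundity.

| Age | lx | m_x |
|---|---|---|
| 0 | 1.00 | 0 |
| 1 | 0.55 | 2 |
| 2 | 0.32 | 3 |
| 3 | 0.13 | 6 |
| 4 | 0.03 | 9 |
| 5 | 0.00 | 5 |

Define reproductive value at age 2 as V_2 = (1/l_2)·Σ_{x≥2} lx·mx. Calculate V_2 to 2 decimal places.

lx·mx for x ≥ 2: 0.96, 0.78, 0.27, 0 → sum = 2.01
V_2 = 2.01 / l_2 = 2.01 / 0.32 = 6.28125 → 6.28

6.28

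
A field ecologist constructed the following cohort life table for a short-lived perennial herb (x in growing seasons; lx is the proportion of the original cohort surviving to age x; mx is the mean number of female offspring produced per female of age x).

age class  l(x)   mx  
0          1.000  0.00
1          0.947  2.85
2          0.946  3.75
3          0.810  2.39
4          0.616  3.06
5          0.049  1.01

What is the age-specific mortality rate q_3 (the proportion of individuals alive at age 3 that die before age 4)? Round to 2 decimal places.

q_3 = (l_3 − l_4) / l_3 = (0.81 − 0.616) / 0.81
     = 0.194 / 0.81 = 0.239506… → 0.24

0.24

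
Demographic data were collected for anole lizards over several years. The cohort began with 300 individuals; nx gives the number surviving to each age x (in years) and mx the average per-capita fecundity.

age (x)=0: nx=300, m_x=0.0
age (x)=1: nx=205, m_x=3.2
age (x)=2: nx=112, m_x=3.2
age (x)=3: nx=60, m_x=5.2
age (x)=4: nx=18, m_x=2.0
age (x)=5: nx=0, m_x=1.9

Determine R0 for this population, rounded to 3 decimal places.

lx = nx/n0 = nx/300: 1, 0.68333…, 0.37333…, 0.2, 0.06, 0
lx·mx by age: 0, 2.186667…, 1.194667…, 1.04, 0.12, 0
R0 = Σ lx·mx = 4.541333… → 4.541

4.541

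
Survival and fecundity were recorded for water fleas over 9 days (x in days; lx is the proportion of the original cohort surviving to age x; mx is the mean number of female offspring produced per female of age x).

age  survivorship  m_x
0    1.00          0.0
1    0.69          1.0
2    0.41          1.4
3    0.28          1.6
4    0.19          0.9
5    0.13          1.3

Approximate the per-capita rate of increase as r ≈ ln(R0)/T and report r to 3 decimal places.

0.313

R0 = Σ lx·mx = 0 + 0.69 + 0.574 + 0.448 + 0.171 + 0.169 = 2.052
Σ x·lx·mx = 4.711; T = 4.711/2.052 = 2.29581…
r ≈ ln(R0)/T = ln(2.052)/2.29581… = 0.3131… → 0.313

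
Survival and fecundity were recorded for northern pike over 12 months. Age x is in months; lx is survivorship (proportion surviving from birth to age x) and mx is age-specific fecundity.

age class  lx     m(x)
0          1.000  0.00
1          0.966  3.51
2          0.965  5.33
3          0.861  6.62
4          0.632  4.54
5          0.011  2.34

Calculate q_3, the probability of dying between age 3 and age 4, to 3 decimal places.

q_3 = (l_3 − l_4) / l_3 = (0.861 − 0.632) / 0.861
     = 0.229 / 0.861 = 0.26597… → 0.266

0.266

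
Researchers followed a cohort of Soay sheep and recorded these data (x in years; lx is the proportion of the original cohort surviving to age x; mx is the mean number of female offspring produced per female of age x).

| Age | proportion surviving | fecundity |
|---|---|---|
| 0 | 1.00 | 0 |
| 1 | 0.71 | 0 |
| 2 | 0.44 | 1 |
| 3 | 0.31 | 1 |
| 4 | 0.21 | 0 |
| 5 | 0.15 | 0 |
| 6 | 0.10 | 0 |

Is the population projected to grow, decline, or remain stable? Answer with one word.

R0 = Σ lx·mx = 0 + 0 + 0.44 + 0.31 + 0 + 0 + 0 = 0.75
R0 < 1, so the population is declining.

declining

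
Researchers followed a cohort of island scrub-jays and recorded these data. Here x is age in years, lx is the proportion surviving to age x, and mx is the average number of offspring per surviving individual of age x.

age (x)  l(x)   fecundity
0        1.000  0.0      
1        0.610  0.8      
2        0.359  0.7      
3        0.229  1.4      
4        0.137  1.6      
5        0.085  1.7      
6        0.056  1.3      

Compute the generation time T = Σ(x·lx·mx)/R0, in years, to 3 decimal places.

lx·mx: 0, 0.488, 0.2513, 0.3206, 0.2192, 0.1445, 0.0728 → R0 = 1.4964
x·lx·mx: 0, 0.488, 0.5026, 0.9618, 0.8768, 0.7225, 0.4368 → Σ = 3.9885
T = 3.9885 / 1.4964 = 2.665397… → 2.665

2.665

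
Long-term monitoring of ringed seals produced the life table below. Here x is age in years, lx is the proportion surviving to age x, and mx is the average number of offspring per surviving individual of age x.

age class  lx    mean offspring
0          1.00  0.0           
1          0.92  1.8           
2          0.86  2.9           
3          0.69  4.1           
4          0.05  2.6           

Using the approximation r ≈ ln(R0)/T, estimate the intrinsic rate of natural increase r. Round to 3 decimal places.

0.891

R0 = Σ lx·mx = 0 + 1.656 + 2.494 + 2.829 + 0.13 = 7.109
Σ x·lx·mx = 15.651; T = 15.651/7.109 = 2.20158…
r ≈ ln(R0)/T = ln(7.109)/2.20158… = 0.89089… → 0.891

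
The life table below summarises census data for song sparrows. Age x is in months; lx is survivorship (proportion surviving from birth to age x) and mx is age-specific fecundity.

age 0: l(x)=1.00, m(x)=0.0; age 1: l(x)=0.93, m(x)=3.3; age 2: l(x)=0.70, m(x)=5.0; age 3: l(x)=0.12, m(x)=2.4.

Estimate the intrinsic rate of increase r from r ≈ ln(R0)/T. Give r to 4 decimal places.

R0 = Σ lx·mx = 0 + 3.069 + 3.5 + 0.288 = 6.857
Σ x·lx·mx = 10.933; T = 10.933/6.857 = 1.59443…
r ≈ ln(R0)/T = ln(6.857)/1.59443… = 1.207498… → 1.2075

1.2075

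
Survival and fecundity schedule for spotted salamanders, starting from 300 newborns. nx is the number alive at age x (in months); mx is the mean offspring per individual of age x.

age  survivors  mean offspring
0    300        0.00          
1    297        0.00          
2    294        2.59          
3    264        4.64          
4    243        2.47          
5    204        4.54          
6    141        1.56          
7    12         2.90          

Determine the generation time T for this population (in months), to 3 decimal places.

lx = nx/n0 = nx/300: 1, 0.99, 0.98, 0.88, 0.81, 0.68, 0.47, 0.04
lx·mx: 0, 0, 2.5382, 4.0832, 2.0007, 3.0872, 0.7332, 0.116 → R0 = 12.5585
x·lx·mx: 0, 0, 5.0764, 12.2496, 8.0028, 15.436, 4.3992, 0.812 → Σ = 45.976
T = 45.976 / 12.5585 = 3.660947… → 3.661

3.661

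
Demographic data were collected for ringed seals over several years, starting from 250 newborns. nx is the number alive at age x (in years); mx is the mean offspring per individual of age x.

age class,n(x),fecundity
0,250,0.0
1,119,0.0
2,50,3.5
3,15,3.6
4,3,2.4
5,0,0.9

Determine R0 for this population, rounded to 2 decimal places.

lx = nx/n0 = nx/250: 1, 0.476, 0.2, 0.06, 0.012, 0
lx·mx by age: 0, 0, 0.7, 0.216, 0.0288, 0
R0 = Σ lx·mx = 0.9448 → 0.94

0.94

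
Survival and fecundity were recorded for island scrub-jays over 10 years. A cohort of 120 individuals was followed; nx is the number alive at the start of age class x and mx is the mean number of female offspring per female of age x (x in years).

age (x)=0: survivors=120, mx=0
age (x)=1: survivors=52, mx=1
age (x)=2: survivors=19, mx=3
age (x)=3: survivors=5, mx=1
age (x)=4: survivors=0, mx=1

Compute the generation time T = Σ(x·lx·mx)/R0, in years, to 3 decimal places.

lx = nx/n0 = nx/120: 1, 0.43333…, 0.15833…, 0.04167…, 0
lx·mx: 0, 0.433333…, 0.475…, 0.041667…, 0 → R0 = 0.95…
x·lx·mx: 0, 0.433333…, 0.95…, 0.125…, 0 → Σ = 1.508333…
T = 1.508333… / 0.95… = 1.587719… → 1.588

1.588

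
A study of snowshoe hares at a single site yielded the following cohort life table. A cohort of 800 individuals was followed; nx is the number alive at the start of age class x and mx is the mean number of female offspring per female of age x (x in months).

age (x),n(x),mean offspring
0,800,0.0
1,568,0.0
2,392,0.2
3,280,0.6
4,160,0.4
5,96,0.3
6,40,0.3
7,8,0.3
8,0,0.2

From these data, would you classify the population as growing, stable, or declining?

declining

lx = nx/n0 = nx/800: 1, 0.71, 0.49, 0.35, 0.2, 0.12, 0.05, 0.01, 0
R0 = Σ lx·mx = 0 + 0 + 0.098 + 0.21 + 0.08 + 0.036 + 0.015 + 0.003 + 0 = 0.442
R0 < 1, so the population is declining.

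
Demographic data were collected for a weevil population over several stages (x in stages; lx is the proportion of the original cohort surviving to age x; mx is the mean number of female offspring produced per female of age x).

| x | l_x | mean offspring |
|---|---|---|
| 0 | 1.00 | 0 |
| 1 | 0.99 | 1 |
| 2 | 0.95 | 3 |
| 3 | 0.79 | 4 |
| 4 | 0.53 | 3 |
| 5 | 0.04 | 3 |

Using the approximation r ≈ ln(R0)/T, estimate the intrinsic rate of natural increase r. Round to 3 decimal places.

R0 = Σ lx·mx = 0 + 0.99 + 2.85 + 3.16 + 1.59 + 0.12 = 8.71
Σ x·lx·mx = 23.13; T = 23.13/8.71 = 2.65557…
r ≈ ln(R0)/T = ln(8.71)/2.65557… = 0.81507… → 0.815

0.815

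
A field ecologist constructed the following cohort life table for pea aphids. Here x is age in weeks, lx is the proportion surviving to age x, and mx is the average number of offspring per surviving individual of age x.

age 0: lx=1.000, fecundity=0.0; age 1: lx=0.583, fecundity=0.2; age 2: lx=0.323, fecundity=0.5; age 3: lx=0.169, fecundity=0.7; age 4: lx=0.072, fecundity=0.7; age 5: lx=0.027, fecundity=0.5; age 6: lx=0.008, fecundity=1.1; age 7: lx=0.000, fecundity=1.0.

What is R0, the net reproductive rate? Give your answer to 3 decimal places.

lx·mx by age: 0, 0.1166, 0.1615, 0.1183, 0.0504, 0.0135, 0.0088, 0
R0 = Σ lx·mx = 0.4691 → 0.469

0.469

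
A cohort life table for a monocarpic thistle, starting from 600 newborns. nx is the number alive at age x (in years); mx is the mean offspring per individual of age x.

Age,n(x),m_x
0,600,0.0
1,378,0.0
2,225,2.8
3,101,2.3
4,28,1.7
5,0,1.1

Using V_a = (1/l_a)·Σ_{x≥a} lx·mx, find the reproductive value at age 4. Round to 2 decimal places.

1.70

lx = nx/n0 = nx/600: 1, 0.63, 0.375, 0.16833…, 0.04667…, 0
lx·mx for x ≥ 4: 0.079333…, 0 → sum = 0.079333…
V_4 = 0.079333… / l_4 = 0.079333… / 0.046667… = 1.7… → 1.70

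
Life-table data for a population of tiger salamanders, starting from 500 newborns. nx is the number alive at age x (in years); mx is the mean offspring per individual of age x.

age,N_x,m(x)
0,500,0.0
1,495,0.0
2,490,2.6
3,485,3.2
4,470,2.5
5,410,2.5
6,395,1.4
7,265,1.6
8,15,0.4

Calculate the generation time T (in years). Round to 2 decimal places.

3.89

lx = nx/n0 = nx/500: 1, 0.99, 0.98, 0.97, 0.94, 0.82, 0.79, 0.53, 0.03
lx·mx: 0, 0, 2.548, 3.104, 2.35, 2.05, 1.106, 0.848, 0.012 → R0 = 12.018
x·lx·mx: 0, 0, 5.096, 9.312, 9.4, 10.25, 6.636, 5.936, 0.096 → Σ = 46.726
T = 46.726 / 12.018 = 3.888001… → 3.89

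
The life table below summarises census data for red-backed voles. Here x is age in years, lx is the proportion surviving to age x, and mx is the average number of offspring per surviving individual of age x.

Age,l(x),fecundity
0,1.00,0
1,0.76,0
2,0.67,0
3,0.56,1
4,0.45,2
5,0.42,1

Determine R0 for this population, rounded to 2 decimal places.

1.88

lx·mx by age: 0, 0, 0, 0.56, 0.9, 0.42
R0 = Σ lx·mx = 1.88 → 1.88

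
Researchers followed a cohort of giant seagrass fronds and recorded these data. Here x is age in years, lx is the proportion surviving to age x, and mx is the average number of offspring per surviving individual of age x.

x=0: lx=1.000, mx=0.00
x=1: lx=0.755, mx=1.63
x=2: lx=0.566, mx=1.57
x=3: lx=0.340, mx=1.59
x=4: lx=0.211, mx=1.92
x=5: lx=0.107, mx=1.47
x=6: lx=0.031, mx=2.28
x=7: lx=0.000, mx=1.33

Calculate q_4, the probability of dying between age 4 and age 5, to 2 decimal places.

q_4 = (l_4 − l_5) / l_4 = (0.211 − 0.107) / 0.211
     = 0.104 / 0.211 = 0.492891… → 0.49

0.49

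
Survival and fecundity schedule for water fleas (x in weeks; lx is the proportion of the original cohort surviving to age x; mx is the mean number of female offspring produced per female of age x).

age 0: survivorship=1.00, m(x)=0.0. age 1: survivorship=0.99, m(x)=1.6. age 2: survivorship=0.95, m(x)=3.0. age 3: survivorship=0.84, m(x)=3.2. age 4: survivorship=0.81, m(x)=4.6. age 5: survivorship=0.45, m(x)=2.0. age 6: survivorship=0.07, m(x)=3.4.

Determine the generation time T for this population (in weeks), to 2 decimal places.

3.02

lx·mx: 0, 1.584, 2.85, 2.688, 3.726, 0.9, 0.238 → R0 = 11.986
x·lx·mx: 0, 1.584, 5.7, 8.064, 14.904, 4.5, 1.428 → Σ = 36.18
T = 36.18 / 11.986 = 3.018522… → 3.02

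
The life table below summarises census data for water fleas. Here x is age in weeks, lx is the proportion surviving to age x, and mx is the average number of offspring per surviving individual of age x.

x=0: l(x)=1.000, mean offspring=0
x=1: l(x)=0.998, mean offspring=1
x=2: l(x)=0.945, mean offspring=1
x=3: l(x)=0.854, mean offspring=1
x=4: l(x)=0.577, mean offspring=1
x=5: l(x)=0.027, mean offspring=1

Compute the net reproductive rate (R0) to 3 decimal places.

3.401

lx·mx by age: 0, 0.998, 0.945, 0.854, 0.577, 0.027
R0 = Σ lx·mx = 3.401 → 3.401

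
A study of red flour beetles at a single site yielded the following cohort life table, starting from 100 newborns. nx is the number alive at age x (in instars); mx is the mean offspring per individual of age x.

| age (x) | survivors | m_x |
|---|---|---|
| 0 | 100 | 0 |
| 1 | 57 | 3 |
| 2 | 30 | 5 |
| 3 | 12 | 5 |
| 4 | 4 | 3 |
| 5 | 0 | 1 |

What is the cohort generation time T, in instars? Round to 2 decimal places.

1.78

lx = nx/n0 = nx/100: 1, 0.57, 0.3, 0.12, 0.04, 0
lx·mx: 0, 1.71, 1.5, 0.6, 0.12, 0 → R0 = 3.93
x·lx·mx: 0, 1.71, 3, 1.8, 0.48, 0 → Σ = 6.99
T = 6.99 / 3.93 = 1.778626… → 1.78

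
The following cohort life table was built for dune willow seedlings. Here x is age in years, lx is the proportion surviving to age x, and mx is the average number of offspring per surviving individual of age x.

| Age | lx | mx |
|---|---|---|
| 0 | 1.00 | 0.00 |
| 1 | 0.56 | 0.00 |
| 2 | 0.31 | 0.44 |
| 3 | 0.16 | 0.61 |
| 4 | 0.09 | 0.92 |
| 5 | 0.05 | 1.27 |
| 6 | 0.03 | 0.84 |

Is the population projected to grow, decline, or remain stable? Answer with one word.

R0 = Σ lx·mx = 0 + 0 + 0.1364 + 0.0976 + 0.0828 + 0.0635 + 0.0252 = 0.4055
R0 < 1, so the population is declining.

declining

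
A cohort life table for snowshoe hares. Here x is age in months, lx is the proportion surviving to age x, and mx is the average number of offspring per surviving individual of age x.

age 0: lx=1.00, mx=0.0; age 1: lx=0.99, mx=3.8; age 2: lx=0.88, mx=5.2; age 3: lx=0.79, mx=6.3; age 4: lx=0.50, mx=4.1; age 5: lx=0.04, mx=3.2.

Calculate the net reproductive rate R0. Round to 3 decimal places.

15.493

lx·mx by age: 0, 3.762, 4.576, 4.977, 2.05, 0.128
R0 = Σ lx·mx = 15.493 → 15.493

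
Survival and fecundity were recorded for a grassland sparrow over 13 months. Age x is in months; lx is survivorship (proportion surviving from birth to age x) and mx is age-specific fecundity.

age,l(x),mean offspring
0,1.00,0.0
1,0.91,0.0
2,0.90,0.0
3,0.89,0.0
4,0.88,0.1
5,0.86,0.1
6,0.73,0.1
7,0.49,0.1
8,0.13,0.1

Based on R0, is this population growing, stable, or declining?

declining

R0 = Σ lx·mx = 0 + 0 + 0 + 0 + 0.088 + 0.086 + 0.073 + 0.049 + 0.013 = 0.309
R0 < 1, so the population is declining.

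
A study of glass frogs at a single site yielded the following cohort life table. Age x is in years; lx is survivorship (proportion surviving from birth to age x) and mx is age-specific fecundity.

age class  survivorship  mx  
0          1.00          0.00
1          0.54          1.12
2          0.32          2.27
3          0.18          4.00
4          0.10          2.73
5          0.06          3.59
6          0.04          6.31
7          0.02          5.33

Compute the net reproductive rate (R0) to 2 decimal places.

lx·mx by age: 0, 0.6048, 0.7264, 0.72, 0.273, 0.2154, 0.2524, 0.1066
R0 = Σ lx·mx = 2.8986 → 2.90

2.90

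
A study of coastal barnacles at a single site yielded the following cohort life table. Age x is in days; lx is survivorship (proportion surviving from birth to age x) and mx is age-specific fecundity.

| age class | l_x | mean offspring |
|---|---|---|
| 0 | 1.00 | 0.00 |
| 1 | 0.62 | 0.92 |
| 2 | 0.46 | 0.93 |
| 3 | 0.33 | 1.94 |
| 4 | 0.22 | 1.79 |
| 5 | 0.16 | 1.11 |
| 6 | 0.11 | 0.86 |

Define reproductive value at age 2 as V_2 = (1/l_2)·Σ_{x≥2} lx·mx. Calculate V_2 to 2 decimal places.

lx·mx for x ≥ 2: 0.4278, 0.6402, 0.3938, 0.1776, 0.0946 → sum = 1.734
V_2 = 1.734 / l_2 = 1.734 / 0.46 = 3.769565… → 3.77

3.77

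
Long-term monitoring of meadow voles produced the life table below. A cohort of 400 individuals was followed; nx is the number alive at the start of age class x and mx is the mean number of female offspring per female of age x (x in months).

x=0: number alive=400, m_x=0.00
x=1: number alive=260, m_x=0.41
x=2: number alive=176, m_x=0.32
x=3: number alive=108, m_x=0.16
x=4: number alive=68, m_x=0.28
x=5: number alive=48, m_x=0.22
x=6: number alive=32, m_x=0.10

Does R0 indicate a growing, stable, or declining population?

declining

lx = nx/n0 = nx/400: 1, 0.65, 0.44, 0.27, 0.17, 0.12, 0.08
R0 = Σ lx·mx = 0 + 0.2665 + 0.1408 + 0.0432 + 0.0476 + 0.0264 + 0.008 = 0.5325
R0 < 1, so the population is declining.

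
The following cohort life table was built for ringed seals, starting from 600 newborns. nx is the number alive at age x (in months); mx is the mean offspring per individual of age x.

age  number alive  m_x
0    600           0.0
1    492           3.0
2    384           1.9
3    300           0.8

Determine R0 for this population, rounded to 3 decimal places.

lx = nx/n0 = nx/600: 1, 0.82, 0.64, 0.5
lx·mx by age: 0, 2.46, 1.216, 0.4
R0 = Σ lx·mx = 4.076 → 4.076

4.076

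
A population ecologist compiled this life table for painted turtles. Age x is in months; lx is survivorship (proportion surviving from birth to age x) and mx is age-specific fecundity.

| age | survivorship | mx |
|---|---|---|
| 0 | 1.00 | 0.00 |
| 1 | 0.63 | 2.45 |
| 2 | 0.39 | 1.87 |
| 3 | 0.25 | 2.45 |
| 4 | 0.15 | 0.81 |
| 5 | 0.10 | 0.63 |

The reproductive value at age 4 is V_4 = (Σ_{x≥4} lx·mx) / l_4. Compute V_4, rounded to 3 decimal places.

lx·mx for x ≥ 4: 0.1215, 0.063 → sum = 0.1845
V_4 = 0.1845 / l_4 = 0.1845 / 0.15 = 1.23 → 1.230

1.230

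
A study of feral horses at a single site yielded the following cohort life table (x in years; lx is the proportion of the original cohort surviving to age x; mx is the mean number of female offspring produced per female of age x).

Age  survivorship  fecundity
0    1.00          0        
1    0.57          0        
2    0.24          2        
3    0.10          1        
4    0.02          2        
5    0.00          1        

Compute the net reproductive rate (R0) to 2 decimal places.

0.62

lx·mx by age: 0, 0, 0.48, 0.1, 0.04, 0
R0 = Σ lx·mx = 0.62 → 0.62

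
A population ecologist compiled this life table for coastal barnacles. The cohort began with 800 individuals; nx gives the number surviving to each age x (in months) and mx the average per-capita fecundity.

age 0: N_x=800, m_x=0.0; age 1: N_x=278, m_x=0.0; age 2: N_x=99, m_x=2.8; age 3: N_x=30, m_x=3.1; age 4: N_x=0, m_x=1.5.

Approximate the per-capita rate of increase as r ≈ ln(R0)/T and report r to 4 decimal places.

-0.3423

lx = nx/n0 = nx/800: 1, 0.3475, 0.12375, 0.0375, 0
R0 = Σ lx·mx = 0 + 0 + 0.3465… + 0.11625 + 0 = 0.46275
Σ x·lx·mx = 1.04175; T = 1.04175/0.46275 = 2.25122…
r ≈ ln(R0)/T = ln(0.46275)/2.25122… = -0.34229… → -0.3423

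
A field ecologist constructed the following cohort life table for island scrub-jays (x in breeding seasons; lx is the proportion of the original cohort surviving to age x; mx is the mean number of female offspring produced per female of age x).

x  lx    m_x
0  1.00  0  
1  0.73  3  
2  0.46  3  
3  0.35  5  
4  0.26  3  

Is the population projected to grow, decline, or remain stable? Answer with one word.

R0 = Σ lx·mx = 0 + 2.19 + 1.38 + 1.75 + 0.78 = 6.1
R0 > 1, so the population is growing.

growing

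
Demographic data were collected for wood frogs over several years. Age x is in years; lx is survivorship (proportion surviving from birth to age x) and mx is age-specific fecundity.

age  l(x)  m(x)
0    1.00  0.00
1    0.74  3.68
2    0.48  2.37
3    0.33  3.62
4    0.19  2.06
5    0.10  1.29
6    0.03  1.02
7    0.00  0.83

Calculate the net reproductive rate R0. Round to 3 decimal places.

lx·mx by age: 0, 2.7232, 1.1376, 1.1946, 0.3914, 0.129, 0.0306, 0
R0 = Σ lx·mx = 5.6064 → 5.606

5.606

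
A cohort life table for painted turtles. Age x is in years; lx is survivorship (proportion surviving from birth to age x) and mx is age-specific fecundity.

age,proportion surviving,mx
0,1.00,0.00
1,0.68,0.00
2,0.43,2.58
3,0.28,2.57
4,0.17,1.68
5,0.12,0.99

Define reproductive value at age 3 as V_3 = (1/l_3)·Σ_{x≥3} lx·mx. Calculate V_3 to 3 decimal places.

4.014

lx·mx for x ≥ 3: 0.7196, 0.2856, 0.1188 → sum = 1.124
V_3 = 1.124 / l_3 = 1.124 / 0.28 = 4.014286… → 4.014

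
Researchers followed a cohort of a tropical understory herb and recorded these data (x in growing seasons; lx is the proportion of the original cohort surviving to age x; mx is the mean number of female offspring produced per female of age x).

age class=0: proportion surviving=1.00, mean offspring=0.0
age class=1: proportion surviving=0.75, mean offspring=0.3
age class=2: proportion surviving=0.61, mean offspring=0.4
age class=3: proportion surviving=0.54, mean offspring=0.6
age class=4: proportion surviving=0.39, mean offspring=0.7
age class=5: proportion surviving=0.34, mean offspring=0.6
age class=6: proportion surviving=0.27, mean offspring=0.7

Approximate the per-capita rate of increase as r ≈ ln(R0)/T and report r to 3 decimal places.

R0 = Σ lx·mx = 0 + 0.225 + 0.244 + 0.324 + 0.273 + 0.204 + 0.189 = 1.459
Σ x·lx·mx = 4.931; T = 4.931/1.459 = 3.37971…
r ≈ ln(R0)/T = ln(1.459)/3.37971… = 0.11177… → 0.112

0.112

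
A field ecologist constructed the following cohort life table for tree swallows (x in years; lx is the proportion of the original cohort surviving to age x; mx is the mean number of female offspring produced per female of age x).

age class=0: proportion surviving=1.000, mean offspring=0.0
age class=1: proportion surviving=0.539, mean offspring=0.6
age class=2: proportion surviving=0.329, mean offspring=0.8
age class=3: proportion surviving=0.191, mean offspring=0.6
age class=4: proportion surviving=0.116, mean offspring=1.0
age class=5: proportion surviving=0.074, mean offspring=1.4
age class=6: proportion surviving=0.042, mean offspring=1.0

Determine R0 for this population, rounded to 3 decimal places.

0.963

lx·mx by age: 0, 0.3234, 0.2632, 0.1146, 0.116, 0.1036, 0.042
R0 = Σ lx·mx = 0.9628 → 0.963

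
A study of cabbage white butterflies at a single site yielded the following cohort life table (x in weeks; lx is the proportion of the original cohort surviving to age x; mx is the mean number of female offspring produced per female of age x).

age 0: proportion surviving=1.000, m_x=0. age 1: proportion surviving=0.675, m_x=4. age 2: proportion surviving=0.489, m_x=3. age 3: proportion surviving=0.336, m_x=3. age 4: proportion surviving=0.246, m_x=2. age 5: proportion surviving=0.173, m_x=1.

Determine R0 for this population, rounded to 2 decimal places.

lx·mx by age: 0, 2.7, 1.467, 1.008, 0.492, 0.173
R0 = Σ lx·mx = 5.84 → 5.84

5.84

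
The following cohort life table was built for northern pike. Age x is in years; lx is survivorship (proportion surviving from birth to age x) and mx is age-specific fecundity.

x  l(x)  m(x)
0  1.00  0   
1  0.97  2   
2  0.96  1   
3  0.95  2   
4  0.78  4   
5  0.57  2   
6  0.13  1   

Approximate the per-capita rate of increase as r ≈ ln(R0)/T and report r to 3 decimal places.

R0 = Σ lx·mx = 0 + 1.94 + 0.96 + 1.9 + 3.12 + 1.14 + 0.13 = 9.19
Σ x·lx·mx = 28.52; T = 28.52/9.19 = 3.10337…
r ≈ ln(R0)/T = ln(9.19)/3.10337… = 0.71474… → 0.715

0.715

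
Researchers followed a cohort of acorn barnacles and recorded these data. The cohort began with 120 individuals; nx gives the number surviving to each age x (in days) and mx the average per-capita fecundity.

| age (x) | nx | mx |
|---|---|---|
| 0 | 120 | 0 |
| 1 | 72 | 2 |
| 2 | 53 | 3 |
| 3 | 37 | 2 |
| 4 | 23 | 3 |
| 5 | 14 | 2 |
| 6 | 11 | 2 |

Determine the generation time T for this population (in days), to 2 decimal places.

2.48

lx = nx/n0 = nx/120: 1, 0.6, 0.44167…, 0.30833…, 0.19167…, 0.11667…, 0.09167…
lx·mx: 0, 1.2, 1.325…, 0.616667…, 0.575…, 0.233333…, 0.183333… → R0 = 4.133333…
x·lx·mx: 0, 1.2, 2.65…, 1.85…, 2.3…, 1.166667…, 1.1… → Σ = 10.266667…
T = 10.266667… / 4.133333… = 2.483871… → 2.48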